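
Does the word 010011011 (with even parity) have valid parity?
Sum of all bits: 0+1+0+0+1+1+0+1+1 = 5; 5 mod 2 = 1. Result is 1 → parity error detected.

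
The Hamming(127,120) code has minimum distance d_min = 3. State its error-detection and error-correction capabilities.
Detection only: up to d_min − 1 = 2 errors.
Correction: up to ⌊(d_min − 1)/2⌋ = ⌊2/2⌋ = 1 errors.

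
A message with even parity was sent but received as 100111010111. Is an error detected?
Sum of received bits: 1+0+0+1+1+1+0+1+0+1+1+1 = 8; 8 mod 2 = 0. Result is 0 → no error detected.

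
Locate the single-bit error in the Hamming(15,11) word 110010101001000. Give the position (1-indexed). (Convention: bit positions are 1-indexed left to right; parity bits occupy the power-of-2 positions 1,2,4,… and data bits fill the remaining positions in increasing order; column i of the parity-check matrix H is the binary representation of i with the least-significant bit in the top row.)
Syndrome s = H · r^T (mod 2), r = 110010101001000:
  s[0] = (101010101010101)·(110010101001000) mod 2 = 1+0+0+0+1+0+1+0+1+0+0+0+0+0+0 mod 2 = 0
  s[1] = (011001100110011)·(110010101001000) mod 2 = 0+1+0+0+0+0+1+0+0+0+0+0+0+0+0 mod 2 = 0
  s[2] = (000111100001111)·(110010101001000) mod 2 = 0+0+0+0+1+0+1+0+0+0+0+1+0+0+0 mod 2 = 1
  s[3] = (000000011111111)·(110010101001000) mod 2 = 0+0+0+0+0+0+0+0+1+0+0+1+0+0+0 mod 2 = 0
Syndrome = 0010
Column i of H is the binary representation of i, so the syndrome is the binary index of the flipped bit.
Read s = 0010 with s[0] as LSB: 0·2^0 + 0·2^1 + 1·2^2 + 0·2^3 = 4.
Error is at bit position 4.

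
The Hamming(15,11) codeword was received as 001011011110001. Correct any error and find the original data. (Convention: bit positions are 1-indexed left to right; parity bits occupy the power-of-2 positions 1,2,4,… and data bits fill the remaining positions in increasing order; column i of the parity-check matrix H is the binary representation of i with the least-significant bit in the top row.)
Syndrome s = H · r^T (mod 2), r = 001011011110001:
  s[0] = (101010101010101)·(001011011110001) mod 2 = 0+0+1+0+1+0+0+0+1+0+1+0+0+0+1 mod 2 = 1
  s[1] = (011001100110011)·(001011011110001) mod 2 = 0+0+1+0+0+1+0+0+0+1+1+0+0+0+1 mod 2 = 1
  s[2] = (000111100001111)·(001011011110001) mod 2 = 0+0+0+0+1+1+0+0+0+0+0+0+0+0+1 mod 2 = 1
  s[3] = (000000011111111)·(001011011110001) mod 2 = 0+0+0+0+0+0+0+1+1+1+1+0+0+0+1 mod 2 = 1
Syndrome = 1111
Column 15 of H equals this syndrome → error at bit 15 (1-indexed).
Flip bit 15: 001011011110001 → 001011011110000
Extract data bits at positions {3,5,6,7,9,10,11,12,13,14,15}: 11101110000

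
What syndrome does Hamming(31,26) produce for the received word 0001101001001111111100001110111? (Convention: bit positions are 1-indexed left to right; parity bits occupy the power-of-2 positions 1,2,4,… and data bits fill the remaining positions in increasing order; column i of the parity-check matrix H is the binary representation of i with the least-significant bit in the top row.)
Syndrome s = H · r^T (mod 2), r = 0001101001001111111100001110111:
  s[0] = (1010101010101010101010101010101)·(0001101001001111111100001110111) mod 2 = 0+0+0+0+1+0+1+0+0+0+0+0+1+0+1+0+1+0+1+0+0+0+0+0+1+0+1+0+1+0+1 mod 2 = 0
  s[1] = (0110011001100110011001100110011)·(0001101001001111111100001110111) mod 2 = 0+0+0+0+0+0+1+0+0+1+0+0+0+1+1+0+0+1+1+0+0+0+0+0+0+1+1+0+0+1+1 mod 2 = 0
  s[2] = (0001111000011110000111100001111)·(0001101001001111111100001110111) mod 2 = 0+0+0+1+1+0+1+0+0+0+0+0+1+1+1+0+0+0+0+1+0+0+0+0+0+0+0+0+1+1+1 mod 2 = 0
  s[3] = (0000000111111110000000011111111)·(0001101001001111111100001110111) mod 2 = 0+0+0+0+0+0+0+0+0+1+0+0+1+1+1+0+0+0+0+0+0+0+0+0+1+1+1+0+1+1+1 mod 2 = 0
  s[4] = (0000000000000001111111111111111)·(0001101001001111111100001110111) mod 2 = 0+0+0+0+0+0+0+0+0+0+0+0+0+0+0+1+1+1+1+1+0+0+0+0+1+1+1+0+1+1+1 mod 2 = 1
Syndrome = 00001
Non-zero syndrome: error at position 16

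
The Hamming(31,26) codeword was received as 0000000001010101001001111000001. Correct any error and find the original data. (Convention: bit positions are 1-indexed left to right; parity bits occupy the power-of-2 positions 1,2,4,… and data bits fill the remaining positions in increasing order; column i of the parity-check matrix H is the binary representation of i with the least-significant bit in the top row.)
Syndrome s = H · r^T (mod 2), r = 0000000001010101001001111000001:
  s[0] = (1010101010101010101010101010101)·(0000000001010101001001111000001) mod 2 = 0+0+0+0+0+0+0+0+0+0+0+0+0+0+0+0+0+0+1+0+0+0+1+0+1+0+0+0+0+0+1 mod 2 = 0
  s[1] = (0110011001100110011001100110011)·(0000000001010101001001111000001) mod 2 = 0+0+0+0+0+0+0+0+0+1+0+0+0+1+0+0+0+0+1+0+0+1+1+0+0+0+0+0+0+0+1 mod 2 = 0
  s[2] = (0001111000011110000111100001111)·(0000000001010101001001111000001) mod 2 = 0+0+0+0+0+0+0+0+0+0+0+1+0+1+0+0+0+0+0+0+0+1+1+0+0+0+0+0+0+0+1 mod 2 = 1
  s[3] = (0000000111111110000000011111111)·(0000000001010101001001111000001) mod 2 = 0+0+0+0+0+0+0+0+0+1+0+1+0+1+0+0+0+0+0+0+0+0+0+1+1+0+0+0+0+0+1 mod 2 = 0
  s[4] = (0000000000000001111111111111111)·(0000000001010101001001111000001) mod 2 = 0+0+0+0+0+0+0+0+0+0+0+0+0+0+0+1+0+0+1+0+0+1+1+1+1+0+0+0+0+0+1 mod 2 = 1
Syndrome = 00101
Column 20 of H equals this syndrome → error at bit 20 (1-indexed).
Flip bit 20: 0000000001010101001001111000001 → 0000000001010101001101111000001
Extract data bits at positions {3,5,6,7,9,10,11,12,13,14,15,17,18,19,20,21,22,23,24,25,26,27,28,29,30,31}: 00000101010001101111000001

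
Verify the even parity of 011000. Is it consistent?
Sum of all bits: 0+1+1+0+0+0 = 2; 2 mod 2 = 0. Result is 0 → valid parity.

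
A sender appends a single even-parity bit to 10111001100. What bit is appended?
Sum of data bits: 1+0+1+1+1+0+0+1+1+0+0 = 6.
6 mod 2 = 0, so parity bit = 0.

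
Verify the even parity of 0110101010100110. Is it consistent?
Sum of all bits: 0+1+1+0+1+0+1+0+1+0+1+0+0+1+1+0 = 8; 8 mod 2 = 0. Result is 0 → valid parity.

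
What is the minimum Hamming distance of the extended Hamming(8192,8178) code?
d_min = 4 (adding an overall parity bit to Hamming(8191,8178) raises d_min from 3 to 4).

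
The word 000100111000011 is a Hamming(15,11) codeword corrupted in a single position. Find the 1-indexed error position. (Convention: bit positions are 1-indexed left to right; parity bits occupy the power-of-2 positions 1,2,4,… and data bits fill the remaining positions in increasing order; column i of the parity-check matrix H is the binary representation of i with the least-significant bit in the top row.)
Syndrome s = H · r^T (mod 2), r = 000100111000011:
  s[0] = (101010101010101)·(000100111000011) mod 2 = 0+0+0+0+0+0+1+0+1+0+0+0+0+0+1 mod 2 = 1
  s[1] = (011001100110011)·(000100111000011) mod 2 = 0+0+0+0+0+0+1+0+0+0+0+0+0+1+1 mod 2 = 1
  s[2] = (000111100001111)·(000100111000011) mod 2 = 0+0+0+1+0+0+1+0+0+0+0+0+0+1+1 mod 2 = 0
  s[3] = (000000011111111)·(000100111000011) mod 2 = 0+0+0+0+0+0+0+1+1+0+0+0+0+1+1 mod 2 = 0
Syndrome = 1100
Column i of H is the binary representation of i, so the syndrome is the binary index of the flipped bit.
Read s = 1100 with s[0] as LSB: 1·2^0 + 1·2^1 + 0·2^2 + 0·2^3 = 3.
Error is at bit position 3.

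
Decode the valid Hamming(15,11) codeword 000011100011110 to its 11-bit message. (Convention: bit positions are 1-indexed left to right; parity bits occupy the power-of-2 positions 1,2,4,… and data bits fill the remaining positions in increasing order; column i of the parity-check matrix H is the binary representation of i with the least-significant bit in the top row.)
Parity bits occupy power-of-2 positions; data bits are at positions {3,5,6,7,9,10,11,12,13,14,15} (1-indexed).
Extract: c[3]=0 c[5]=1 c[6]=1 c[7]=1 c[9]=0 c[10]=0 c[11]=1 c[12]=1 c[13]=1 c[14]=1 c[15]=0
Data = 01110011110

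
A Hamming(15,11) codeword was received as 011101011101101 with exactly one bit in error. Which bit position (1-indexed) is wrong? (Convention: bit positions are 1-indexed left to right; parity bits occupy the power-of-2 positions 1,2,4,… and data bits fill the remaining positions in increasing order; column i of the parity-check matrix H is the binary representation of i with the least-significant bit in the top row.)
Syndrome s = H · r^T (mod 2), r = 011101011101101:
  s[0] = (101010101010101)·(011101011101101) mod 2 = 0+0+1+0+0+0+0+0+1+0+0+0+1+0+1 mod 2 = 0
  s[1] = (011001100110011)·(011101011101101) mod 2 = 0+1+1+0+0+1+0+0+0+1+0+0+0+0+1 mod 2 = 1
  s[2] = (000111100001111)·(011101011101101) mod 2 = 0+0+0+1+0+1+0+0+0+0+0+1+1+0+1 mod 2 = 1
  s[3] = (000000011111111)·(011101011101101) mod 2 = 0+0+0+0+0+0+0+1+1+1+0+1+1+0+1 mod 2 = 0
Syndrome = 0110
Column i of H is the binary representation of i, so the syndrome is the binary index of the flipped bit.
Read s = 0110 with s[0] as LSB: 0·2^0 + 1·2^1 + 1·2^2 + 0·2^3 = 6.
Error is at bit position 6.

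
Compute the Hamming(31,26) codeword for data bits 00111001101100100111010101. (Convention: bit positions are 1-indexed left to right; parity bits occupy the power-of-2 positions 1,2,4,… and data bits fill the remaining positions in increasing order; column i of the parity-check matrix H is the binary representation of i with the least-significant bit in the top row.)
Codeword c = d · G (mod 2), d = 00111001101100100111010101:
  c[0] = d·G[:,0] = (00111001101100100111010101)·(11011010101101010101010101) mod 2 = 0+0+0+1+1+0+0+0+1+0+1+1+0+0+0+0+0+1+0+1+0+1+0+1+0+1 mod 2 = 0
  c[1] = d·G[:,1] = (00111001101100100111010101)·(10110110011011001100110011) mod 2 = 0+0+1+1+0+0+0+0+0+0+1+0+0+0+0+0+0+1+0+0+0+1+0+0+0+1 mod 2 = 0
  c[2] = d·G[:,2] = (00111001101100100111010101)·(10000000000000000000000000) mod 2 = 0+0+0+0+0+0+0+0+0+0+0+0+0+0+0+0+0+0+0+0+0+0+0+0+0+0 mod 2 = 0
  c[3] = d·G[:,3] = (00111001101100100111010101)·(01110001111000111100001111) mod 2 = 0+0+1+1+0+0+0+1+1+0+1+0+0+0+1+0+0+1+0+0+0+0+0+1+0+1 mod 2 = 1
  c[4] = d·G[:,4] = (00111001101100100111010101)·(01000000000000000000000000) mod 2 = 0+0+0+0+0+0+0+0+0+0+0+0+0+0+0+0+0+0+0+0+0+0+0+0+0+0 mod 2 = 0
  c[5] = d·G[:,5] = (00111001101100100111010101)·(00100000000000000000000000) mod 2 = 0+0+1+0+0+0+0+0+0+0+0+0+0+0+0+0+0+0+0+0+0+0+0+0+0+0 mod 2 = 1
  c[6] = d·G[:,6] = (00111001101100100111010101)·(00010000000000000000000000) mod 2 = 0+0+0+1+0+0+0+0+0+0+0+0+0+0+0+0+0+0+0+0+0+0+0+0+0+0 mod 2 = 1
  c[7] = d·G[:,7] = (00111001101100100111010101)·(00001111111000000011111111) mod 2 = 0+0+0+0+1+0+0+1+1+0+1+0+0+0+0+0+0+0+1+1+0+1+0+1+0+1 mod 2 = 1
  c[8] = d·G[:,8] = (00111001101100100111010101)·(00001000000000000000000000) mod 2 = 0+0+0+0+1+0+0+0+0+0+0+0+0+0+0+0+0+0+0+0+0+0+0+0+0+0 mod 2 = 1
  c[9] = d·G[:,9] = (00111001101100100111010101)·(00000100000000000000000000) mod 2 = 0+0+0+0+0+0+0+0+0+0+0+0+0+0+0+0+0+0+0+0+0+0+0+0+0+0 mod 2 = 0
  c[10] = d·G[:,10] = (00111001101100100111010101)·(00000010000000000000000000) mod 2 = 0+0+0+0+0+0+0+0+0+0+0+0+0+0+0+0+0+0+0+0+0+0+0+0+0+0 mod 2 = 0
  c[11] = d·G[:,11] = (00111001101100100111010101)·(00000001000000000000000000) mod 2 = 0+0+0+0+0+0+0+1+0+0+0+0+0+0+0+0+0+0+0+0+0+0+0+0+0+0 mod 2 = 1
  c[12] = d·G[:,12] = (00111001101100100111010101)·(00000000100000000000000000) mod 2 = 0+0+0+0+0+0+0+0+1+0+0+0+0+0+0+0+0+0+0+0+0+0+0+0+0+0 mod 2 = 1
  c[13] = d·G[:,13] = (00111001101100100111010101)·(00000000010000000000000000) mod 2 = 0+0+0+0+0+0+0+0+0+0+0+0+0+0+0+0+0+0+0+0+0+0+0+0+0+0 mod 2 = 0
  c[14] = d·G[:,14] = (00111001101100100111010101)·(00000000001000000000000000) mod 2 = 0+0+0+0+0+0+0+0+0+0+1+0+0+0+0+0+0+0+0+0+0+0+0+0+0+0 mod 2 = 1
  c[15] = d·G[:,15] = (00111001101100100111010101)·(00000000000111111111111111) mod 2 = 0+0+0+0+0+0+0+0+0+0+0+1+0+0+1+0+0+1+1+1+0+1+0+1+0+1 mod 2 = 0
  c[16] = d·G[:,16] = (00111001101100100111010101)·(00000000000100000000000000) mod 2 = 0+0+0+0+0+0+0+0+0+0+0+1+0+0+0+0+0+0+0+0+0+0+0+0+0+0 mod 2 = 1
  c[17] = d·G[:,17] = (00111001101100100111010101)·(00000000000010000000000000) mod 2 = 0+0+0+0+0+0+0+0+0+0+0+0+0+0+0+0+0+0+0+0+0+0+0+0+0+0 mod 2 = 0
  c[18] = d·G[:,18] = (00111001101100100111010101)·(00000000000001000000000000) mod 2 = 0+0+0+0+0+0+0+0+0+0+0+0+0+0+0+0+0+0+0+0+0+0+0+0+0+0 mod 2 = 0
  c[19] = d·G[:,19] = (00111001101100100111010101)·(00000000000000100000000000) mod 2 = 0+0+0+0+0+0+0+0+0+0+0+0+0+0+1+0+0+0+0+0+0+0+0+0+0+0 mod 2 = 1
  c[20] = d·G[:,20] = (00111001101100100111010101)·(00000000000000010000000000) mod 2 = 0+0+0+0+0+0+0+0+0+0+0+0+0+0+0+0+0+0+0+0+0+0+0+0+0+0 mod 2 = 0
  c[21] = d·G[:,21] = (00111001101100100111010101)·(00000000000000001000000000) mod 2 = 0+0+0+0+0+0+0+0+0+0+0+0+0+0+0+0+0+0+0+0+0+0+0+0+0+0 mod 2 = 0
  c[22] = d·G[:,22] = (00111001101100100111010101)·(00000000000000000100000000) mod 2 = 0+0+0+0+0+0+0+0+0+0+0+0+0+0+0+0+0+1+0+0+0+0+0+0+0+0 mod 2 = 1
  c[23] = d·G[:,23] = (00111001101100100111010101)·(00000000000000000010000000) mod 2 = 0+0+0+0+0+0+0+0+0+0+0+0+0+0+0+0+0+0+1+0+0+0+0+0+0+0 mod 2 = 1
  c[24] = d·G[:,24] = (00111001101100100111010101)·(00000000000000000001000000) mod 2 = 0+0+0+0+0+0+0+0+0+0+0+0+0+0+0+0+0+0+0+1+0+0+0+0+0+0 mod 2 = 1
  c[25] = d·G[:,25] = (00111001101100100111010101)·(00000000000000000000100000) mod 2 = 0+0+0+0+0+0+0+0+0+0+0+0+0+0+0+0+0+0+0+0+0+0+0+0+0+0 mod 2 = 0
  c[26] = d·G[:,26] = (00111001101100100111010101)·(00000000000000000000010000) mod 2 = 0+0+0+0+0+0+0+0+0+0+0+0+0+0+0+0+0+0+0+0+0+1+0+0+0+0 mod 2 = 1
  c[27] = d·G[:,27] = (00111001101100100111010101)·(00000000000000000000001000) mod 2 = 0+0+0+0+0+0+0+0+0+0+0+0+0+0+0+0+0+0+0+0+0+0+0+0+0+0 mod 2 = 0
  c[28] = d·G[:,28] = (00111001101100100111010101)·(00000000000000000000000100) mod 2 = 0+0+0+0+0+0+0+0+0+0+0+0+0+0+0+0+0+0+0+0+0+0+0+1+0+0 mod 2 = 1
  c[29] = d·G[:,29] = (00111001101100100111010101)·(00000000000000000000000010) mod 2 = 0+0+0+0+0+0+0+0+0+0+0+0+0+0+0+0+0+0+0+0+0+0+0+0+0+0 mod 2 = 0
  c[30] = d·G[:,30] = (00111001101100100111010101)·(00000000000000000000000001) mod 2 = 0+0+0+0+0+0+0+0+0+0+0+0+0+0+0+0+0+0+0+0+0+0+0+0+0+1 mod 2 = 1
Codeword = 0001011110011010100100111010101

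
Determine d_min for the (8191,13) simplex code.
d_min = 4096 (every nonzero codeword of the simplex code S_13 has weight 2^(r−1) = 4096).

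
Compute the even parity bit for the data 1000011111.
Sum of data bits: 1+0+0+0+0+1+1+1+1+1 = 6.
6 mod 2 = 0, so parity bit = 0.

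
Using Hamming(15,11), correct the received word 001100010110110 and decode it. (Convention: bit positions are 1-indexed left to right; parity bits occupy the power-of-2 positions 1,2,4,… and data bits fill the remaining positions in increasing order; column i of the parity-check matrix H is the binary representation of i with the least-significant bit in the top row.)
Syndrome s = H · r^T (mod 2), r = 001100010110110:
  s[0] = (101010101010101)·(001100010110110) mod 2 = 0+0+1+0+0+0+0+0+0+0+1+0+1+0+0 mod 2 = 1
  s[1] = (011001100110011)·(001100010110110) mod 2 = 0+0+1+0+0+0+0+0+0+1+1+0+0+1+0 mod 2 = 0
  s[2] = (000111100001111)·(001100010110110) mod 2 = 0+0+0+1+0+0+0+0+0+0+0+0+1+1+0 mod 2 = 1
  s[3] = (000000011111111)·(001100010110110) mod 2 = 0+0+0+0+0+0+0+1+0+1+1+0+1+1+0 mod 2 = 1
Syndrome = 1011
Column 13 of H equals this syndrome → error at bit 13 (1-indexed).
Flip bit 13: 001100010110110 → 001100010110010
Extract data bits at positions {3,5,6,7,9,10,11,12,13,14,15}: 10000110010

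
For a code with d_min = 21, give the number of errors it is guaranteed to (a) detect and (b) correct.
(a) Detection requires d_min ≥ e+1, so e ≤ d_min − 1 = 20.
(b) Correction requires d_min ≥ 2t+1, so t ≤ ⌊(d_min − 1)/2⌋ = ⌊20/2⌋ = 10.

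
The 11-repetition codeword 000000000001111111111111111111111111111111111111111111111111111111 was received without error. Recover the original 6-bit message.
Split into 11-bit blocks: 00000000000 11111111111 11111111111 11111111111 11111111111 11111111111
Data = 011111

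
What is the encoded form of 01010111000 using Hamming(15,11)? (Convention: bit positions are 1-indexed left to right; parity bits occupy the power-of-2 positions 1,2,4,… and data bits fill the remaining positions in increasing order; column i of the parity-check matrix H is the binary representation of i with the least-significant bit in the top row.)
Codeword c = d · G (mod 2), d = 01010111000:
  c[0] = d·G[:,0] = (01010111000)·(11011010101) mod 2 = 0+1+0+1+0+0+1+0+0+0+0 mod 2 = 1
  c[1] = d·G[:,1] = (01010111000)·(10110110011) mod 2 = 0+0+0+1+0+1+1+0+0+0+0 mod 2 = 1
  c[2] = d·G[:,2] = (01010111000)·(10000000000) mod 2 = 0+0+0+0+0+0+0+0+0+0+0 mod 2 = 0
  c[3] = d·G[:,3] = (01010111000)·(01110001111) mod 2 = 0+1+0+1+0+0+0+1+0+0+0 mod 2 = 1
  c[4] = d·G[:,4] = (01010111000)·(01000000000) mod 2 = 0+1+0+0+0+0+0+0+0+0+0 mod 2 = 1
  c[5] = d·G[:,5] = (01010111000)·(00100000000) mod 2 = 0+0+0+0+0+0+0+0+0+0+0 mod 2 = 0
  c[6] = d·G[:,6] = (01010111000)·(00010000000) mod 2 = 0+0+0+1+0+0+0+0+0+0+0 mod 2 = 1
  c[7] = d·G[:,7] = (01010111000)·(00001111111) mod 2 = 0+0+0+0+0+1+1+1+0+0+0 mod 2 = 1
  c[8] = d·G[:,8] = (01010111000)·(00001000000) mod 2 = 0+0+0+0+0+0+0+0+0+0+0 mod 2 = 0
  c[9] = d·G[:,9] = (01010111000)·(00000100000) mod 2 = 0+0+0+0+0+1+0+0+0+0+0 mod 2 = 1
  c[10] = d·G[:,10] = (01010111000)·(00000010000) mod 2 = 0+0+0+0+0+0+1+0+0+0+0 mod 2 = 1
  c[11] = d·G[:,11] = (01010111000)·(00000001000) mod 2 = 0+0+0+0+0+0+0+1+0+0+0 mod 2 = 1
  c[12] = d·G[:,12] = (01010111000)·(00000000100) mod 2 = 0+0+0+0+0+0+0+0+0+0+0 mod 2 = 0
  c[13] = d·G[:,13] = (01010111000)·(00000000010) mod 2 = 0+0+0+0+0+0+0+0+0+0+0 mod 2 = 0
  c[14] = d·G[:,14] = (01010111000)·(00000000001) mod 2 = 0+0+0+0+0+0+0+0+0+0+0 mod 2 = 0
Codeword = 110110110111000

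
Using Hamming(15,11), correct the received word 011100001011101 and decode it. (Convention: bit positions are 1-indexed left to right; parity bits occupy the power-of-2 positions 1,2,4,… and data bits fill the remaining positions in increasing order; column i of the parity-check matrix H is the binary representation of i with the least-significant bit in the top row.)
Syndrome s = H · r^T (mod 2), r = 011100001011101:
  s[0] = (101010101010101)·(011100001011101) mod 2 = 0+0+1+0+0+0+0+0+1+0+1+0+1+0+1 mod 2 = 1
  s[1] = (011001100110011)·(011100001011101) mod 2 = 0+1+1+0+0+0+0+0+0+0+1+0+0+0+1 mod 2 = 0
  s[2] = (000111100001111)·(011100001011101) mod 2 = 0+0+0+1+0+0+0+0+0+0+0+1+1+0+1 mod 2 = 0
  s[3] = (000000011111111)·(011100001011101) mod 2 = 0+0+0+0+0+0+0+0+1+0+1+1+1+0+1 mod 2 = 1
Syndrome = 1001
Column 9 of H equals this syndrome → error at bit 9 (1-indexed).
Flip bit 9: 011100001011101 → 011100000011101
Extract data bits at positions {3,5,6,7,9,10,11,12,13,14,15}: 10000011101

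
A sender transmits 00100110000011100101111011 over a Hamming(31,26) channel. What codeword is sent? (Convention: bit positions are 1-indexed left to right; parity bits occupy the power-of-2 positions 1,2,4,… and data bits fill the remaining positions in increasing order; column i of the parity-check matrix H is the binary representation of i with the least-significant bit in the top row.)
Codeword c = d · G (mod 2), d = 00100110000011100101111011:
  c[0] = d·G[:,0] = (00100110000011100101111011)·(11011010101101010101010101) mod 2 = 0+0+0+0+0+0+1+0+0+0+0+0+0+1+0+0+0+1+0+1+0+1+0+0+0+1 mod 2 = 0
  c[1] = d·G[:,1] = (00100110000011100101111011)·(10110110011011001100110011) mod 2 = 0+0+1+0+0+1+1+0+0+0+0+0+1+1+0+0+0+1+0+0+1+1+0+0+1+1 mod 2 = 0
  c[2] = d·G[:,2] = (00100110000011100101111011)·(10000000000000000000000000) mod 2 = 0+0+0+0+0+0+0+0+0+0+0+0+0+0+0+0+0+0+0+0+0+0+0+0+0+0 mod 2 = 0
  c[3] = d·G[:,3] = (00100110000011100101111011)·(01110001111000111100001111) mod 2 = 0+0+1+0+0+0+0+0+0+0+0+0+0+0+1+0+0+1+0+0+0+0+1+0+1+1 mod 2 = 0
  c[4] = d·G[:,4] = (00100110000011100101111011)·(01000000000000000000000000) mod 2 = 0+0+0+0+0+0+0+0+0+0+0+0+0+0+0+0+0+0+0+0+0+0+0+0+0+0 mod 2 = 0
  c[5] = d·G[:,5] = (00100110000011100101111011)·(00100000000000000000000000) mod 2 = 0+0+1+0+0+0+0+0+0+0+0+0+0+0+0+0+0+0+0+0+0+0+0+0+0+0 mod 2 = 1
  c[6] = d·G[:,6] = (00100110000011100101111011)·(00010000000000000000000000) mod 2 = 0+0+0+0+0+0+0+0+0+0+0+0+0+0+0+0+0+0+0+0+0+0+0+0+0+0 mod 2 = 0
  c[7] = d·G[:,7] = (00100110000011100101111011)·(00001111111000000011111111) mod 2 = 0+0+0+0+0+1+1+0+0+0+0+0+0+0+0+0+0+0+0+1+1+1+1+0+1+1 mod 2 = 0
  c[8] = d·G[:,8] = (00100110000011100101111011)·(00001000000000000000000000) mod 2 = 0+0+0+0+0+0+0+0+0+0+0+0+0+0+0+0+0+0+0+0+0+0+0+0+0+0 mod 2 = 0
  c[9] = d·G[:,9] = (00100110000011100101111011)·(00000100000000000000000000) mod 2 = 0+0+0+0+0+1+0+0+0+0+0+0+0+0+0+0+0+0+0+0+0+0+0+0+0+0 mod 2 = 1
  c[10] = d·G[:,10] = (00100110000011100101111011)·(00000010000000000000000000) mod 2 = 0+0+0+0+0+0+1+0+0+0+0+0+0+0+0+0+0+0+0+0+0+0+0+0+0+0 mod 2 = 1
  c[11] = d·G[:,11] = (00100110000011100101111011)·(00000001000000000000000000) mod 2 = 0+0+0+0+0+0+0+0+0+0+0+0+0+0+0+0+0+0+0+0+0+0+0+0+0+0 mod 2 = 0
  c[12] = d·G[:,12] = (00100110000011100101111011)·(00000000100000000000000000) mod 2 = 0+0+0+0+0+0+0+0+0+0+0+0+0+0+0+0+0+0+0+0+0+0+0+0+0+0 mod 2 = 0
  c[13] = d·G[:,13] = (00100110000011100101111011)·(00000000010000000000000000) mod 2 = 0+0+0+0+0+0+0+0+0+0+0+0+0+0+0+0+0+0+0+0+0+0+0+0+0+0 mod 2 = 0
  c[14] = d·G[:,14] = (00100110000011100101111011)·(00000000001000000000000000) mod 2 = 0+0+0+0+0+0+0+0+0+0+0+0+0+0+0+0+0+0+0+0+0+0+0+0+0+0 mod 2 = 0
  c[15] = d·G[:,15] = (00100110000011100101111011)·(00000000000111111111111111) mod 2 = 0+0+0+0+0+0+0+0+0+0+0+0+1+1+1+0+0+1+0+1+1+1+1+0+1+1 mod 2 = 0
  c[16] = d·G[:,16] = (00100110000011100101111011)·(00000000000100000000000000) mod 2 = 0+0+0+0+0+0+0+0+0+0+0+0+0+0+0+0+0+0+0+0+0+0+0+0+0+0 mod 2 = 0
  c[17] = d·G[:,17] = (00100110000011100101111011)·(00000000000010000000000000) mod 2 = 0+0+0+0+0+0+0+0+0+0+0+0+1+0+0+0+0+0+0+0+0+0+0+0+0+0 mod 2 = 1
  c[18] = d·G[:,18] = (00100110000011100101111011)·(00000000000001000000000000) mod 2 = 0+0+0+0+0+0+0+0+0+0+0+0+0+1+0+0+0+0+0+0+0+0+0+0+0+0 mod 2 = 1
  c[19] = d·G[:,19] = (00100110000011100101111011)·(00000000000000100000000000) mod 2 = 0+0+0+0+0+0+0+0+0+0+0+0+0+0+1+0+0+0+0+0+0+0+0+0+0+0 mod 2 = 1
  c[20] = d·G[:,20] = (00100110000011100101111011)·(00000000000000010000000000) mod 2 = 0+0+0+0+0+0+0+0+0+0+0+0+0+0+0+0+0+0+0+0+0+0+0+0+0+0 mod 2 = 0
  c[21] = d·G[:,21] = (00100110000011100101111011)·(00000000000000001000000000) mod 2 = 0+0+0+0+0+0+0+0+0+0+0+0+0+0+0+0+0+0+0+0+0+0+0+0+0+0 mod 2 = 0
  c[22] = d·G[:,22] = (00100110000011100101111011)·(00000000000000000100000000) mod 2 = 0+0+0+0+0+0+0+0+0+0+0+0+0+0+0+0+0+1+0+0+0+0+0+0+0+0 mod 2 = 1
  c[23] = d·G[:,23] = (00100110000011100101111011)·(00000000000000000010000000) mod 2 = 0+0+0+0+0+0+0+0+0+0+0+0+0+0+0+0+0+0+0+0+0+0+0+0+0+0 mod 2 = 0
  c[24] = d·G[:,24] = (00100110000011100101111011)·(00000000000000000001000000) mod 2 = 0+0+0+0+0+0+0+0+0+0+0+0+0+0+0+0+0+0+0+1+0+0+0+0+0+0 mod 2 = 1
  c[25] = d·G[:,25] = (00100110000011100101111011)·(00000000000000000000100000) mod 2 = 0+0+0+0+0+0+0+0+0+0+0+0+0+0+0+0+0+0+0+0+1+0+0+0+0+0 mod 2 = 1
  c[26] = d·G[:,26] = (00100110000011100101111011)·(00000000000000000000010000) mod 2 = 0+0+0+0+0+0+0+0+0+0+0+0+0+0+0+0+0+0+0+0+0+1+0+0+0+0 mod 2 = 1
  c[27] = d·G[:,27] = (00100110000011100101111011)·(00000000000000000000001000) mod 2 = 0+0+0+0+0+0+0+0+0+0+0+0+0+0+0+0+0+0+0+0+0+0+1+0+0+0 mod 2 = 1
  c[28] = d·G[:,28] = (00100110000011100101111011)·(00000000000000000000000100) mod 2 = 0+0+0+0+0+0+0+0+0+0+0+0+0+0+0+0+0+0+0+0+0+0+0+0+0+0 mod 2 = 0
  c[29] = d·G[:,29] = (00100110000011100101111011)·(00000000000000000000000010) mod 2 = 0+0+0+0+0+0+0+0+0+0+0+0+0+0+0+0+0+0+0+0+0+0+0+0+1+0 mod 2 = 1
  c[30] = d·G[:,30] = (00100110000011100101111011)·(00000000000000000000000001) mod 2 = 0+0+0+0+0+0+0+0+0+0+0+0+0+0+0+0+0+0+0+0+0+0+0+0+0+1 mod 2 = 1
Codeword = 0000010001100000011100101111011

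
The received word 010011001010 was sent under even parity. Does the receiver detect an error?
Sum of received bits: 0+1+0+0+1+1+0+0+1+0+1+0 = 5; 5 mod 2 = 1. Result is 1 ≠ 0 → error detected.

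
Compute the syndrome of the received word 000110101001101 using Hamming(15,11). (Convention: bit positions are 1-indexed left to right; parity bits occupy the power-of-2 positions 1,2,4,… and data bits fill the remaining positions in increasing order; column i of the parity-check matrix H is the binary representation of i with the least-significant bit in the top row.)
Syndrome s = H · r^T (mod 2), r = 000110101001101:
  s[0] = (101010101010101)·(000110101001101) mod 2 = 0+0+0+0+1+0+1+0+1+0+0+0+1+0+1 mod 2 = 1
  s[1] = (011001100110011)·(000110101001101) mod 2 = 0+0+0+0+0+0+1+0+0+0+0+0+0+0+1 mod 2 = 0
  s[2] = (000111100001111)·(000110101001101) mod 2 = 0+0+0+1+1+0+1+0+0+0+0+1+1+0+1 mod 2 = 0
  s[3] = (000000011111111)·(000110101001101) mod 2 = 0+0+0+0+0+0+0+0+1+0+0+1+1+0+1 mod 2 = 0
Syndrome = 1000
Non-zero syndrome: error at position 1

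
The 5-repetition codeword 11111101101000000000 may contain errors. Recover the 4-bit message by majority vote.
Split into 5-bit blocks and majority-vote each:
  block 1 = 11111: 5 ones, 0 zeros → 1
  block 2 = 10110: 3 ones, 2 zeros → 1
  block 3 = 10000: 1 ones, 4 zeros → 0
  block 4 = 00000: 0 ones, 5 zeros → 0
Decoded = 1100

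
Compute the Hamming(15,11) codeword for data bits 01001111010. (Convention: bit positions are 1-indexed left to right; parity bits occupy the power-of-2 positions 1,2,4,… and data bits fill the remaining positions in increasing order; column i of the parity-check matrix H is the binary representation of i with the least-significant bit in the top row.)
Codeword c = d · G (mod 2), d = 01001111010:
  c[0] = d·G[:,0] = (01001111010)·(11011010101) mod 2 = 0+1+0+0+1+0+1+0+0+0+0 mod 2 = 1
  c[1] = d·G[:,1] = (01001111010)·(10110110011) mod 2 = 0+0+0+0+0+1+1+0+0+1+0 mod 2 = 1
  c[2] = d·G[:,2] = (01001111010)·(10000000000) mod 2 = 0+0+0+0+0+0+0+0+0+0+0 mod 2 = 0
  c[3] = d·G[:,3] = (01001111010)·(01110001111) mod 2 = 0+1+0+0+0+0+0+1+0+1+0 mod 2 = 1
  c[4] = d·G[:,4] = (01001111010)·(01000000000) mod 2 = 0+1+0+0+0+0+0+0+0+0+0 mod 2 = 1
  c[5] = d·G[:,5] = (01001111010)·(00100000000) mod 2 = 0+0+0+0+0+0+0+0+0+0+0 mod 2 = 0
  c[6] = d·G[:,6] = (01001111010)·(00010000000) mod 2 = 0+0+0+0+0+0+0+0+0+0+0 mod 2 = 0
  c[7] = d·G[:,7] = (01001111010)·(00001111111) mod 2 = 0+0+0+0+1+1+1+1+0+1+0 mod 2 = 1
  c[8] = d·G[:,8] = (01001111010)·(00001000000) mod 2 = 0+0+0+0+1+0+0+0+0+0+0 mod 2 = 1
  c[9] = d·G[:,9] = (01001111010)·(00000100000) mod 2 = 0+0+0+0+0+1+0+0+0+0+0 mod 2 = 1
  c[10] = d·G[:,10] = (01001111010)·(00000010000) mod 2 = 0+0+0+0+0+0+1+0+0+0+0 mod 2 = 1
  c[11] = d·G[:,11] = (01001111010)·(00000001000) mod 2 = 0+0+0+0+0+0+0+1+0+0+0 mod 2 = 1
  c[12] = d·G[:,12] = (01001111010)·(00000000100) mod 2 = 0+0+0+0+0+0+0+0+0+0+0 mod 2 = 0
  c[13] = d·G[:,13] = (01001111010)·(00000000010) mod 2 = 0+0+0+0+0+0+0+0+0+1+0 mod 2 = 1
  c[14] = d·G[:,14] = (01001111010)·(00000000001) mod 2 = 0+0+0+0+0+0+0+0+0+0+0 mod 2 = 0
Codeword = 110110011111010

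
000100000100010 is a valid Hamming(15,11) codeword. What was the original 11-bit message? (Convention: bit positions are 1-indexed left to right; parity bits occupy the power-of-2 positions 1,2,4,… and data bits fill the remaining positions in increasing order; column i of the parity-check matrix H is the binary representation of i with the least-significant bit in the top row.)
Parity bits occupy power-of-2 positions; data bits are at positions {3,5,6,7,9,10,11,12,13,14,15} (1-indexed).
Extract: c[3]=0 c[5]=0 c[6]=0 c[7]=0 c[9]=0 c[10]=1 c[11]=0 c[12]=0 c[13]=0 c[14]=1 c[15]=0
Data = 00000100010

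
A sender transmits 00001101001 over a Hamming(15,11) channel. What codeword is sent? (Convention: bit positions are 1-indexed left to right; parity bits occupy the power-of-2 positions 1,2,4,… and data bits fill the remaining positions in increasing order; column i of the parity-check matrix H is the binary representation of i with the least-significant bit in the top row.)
Codeword c = d · G (mod 2), d = 00001101001:
  c[0] = d·G[:,0] = (00001101001)·(11011010101) mod 2 = 0+0+0+0+1+0+0+0+0+0+1 mod 2 = 0
  c[1] = d·G[:,1] = (00001101001)·(10110110011) mod 2 = 0+0+0+0+0+1+0+0+0+0+1 mod 2 = 0
  c[2] = d·G[:,2] = (00001101001)·(10000000000) mod 2 = 0+0+0+0+0+0+0+0+0+0+0 mod 2 = 0
  c[3] = d·G[:,3] = (00001101001)·(01110001111) mod 2 = 0+0+0+0+0+0+0+1+0+0+1 mod 2 = 0
  c[4] = d·G[:,4] = (00001101001)·(01000000000) mod 2 = 0+0+0+0+0+0+0+0+0+0+0 mod 2 = 0
  c[5] = d·G[:,5] = (00001101001)·(00100000000) mod 2 = 0+0+0+0+0+0+0+0+0+0+0 mod 2 = 0
  c[6] = d·G[:,6] = (00001101001)·(00010000000) mod 2 = 0+0+0+0+0+0+0+0+0+0+0 mod 2 = 0
  c[7] = d·G[:,7] = (00001101001)·(00001111111) mod 2 = 0+0+0+0+1+1+0+1+0+0+1 mod 2 = 0
  c[8] = d·G[:,8] = (00001101001)·(00001000000) mod 2 = 0+0+0+0+1+0+0+0+0+0+0 mod 2 = 1
  c[9] = d·G[:,9] = (00001101001)·(00000100000) mod 2 = 0+0+0+0+0+1+0+0+0+0+0 mod 2 = 1
  c[10] = d·G[:,10] = (00001101001)·(00000010000) mod 2 = 0+0+0+0+0+0+0+0+0+0+0 mod 2 = 0
  c[11] = d·G[:,11] = (00001101001)·(00000001000) mod 2 = 0+0+0+0+0+0+0+1+0+0+0 mod 2 = 1
  c[12] = d·G[:,12] = (00001101001)·(00000000100) mod 2 = 0+0+0+0+0+0+0+0+0+0+0 mod 2 = 0
  c[13] = d·G[:,13] = (00001101001)·(00000000010) mod 2 = 0+0+0+0+0+0+0+0+0+0+0 mod 2 = 0
  c[14] = d·G[:,14] = (00001101001)·(00000000001) mod 2 = 0+0+0+0+0+0+0+0+0+0+1 mod 2 = 1
Codeword = 000000001101001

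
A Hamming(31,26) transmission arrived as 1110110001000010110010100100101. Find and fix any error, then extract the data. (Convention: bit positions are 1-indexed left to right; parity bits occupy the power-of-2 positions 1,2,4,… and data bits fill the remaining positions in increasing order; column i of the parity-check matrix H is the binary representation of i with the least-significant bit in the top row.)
Syndrome s = H · r^T (mod 2), r = 1110110001000010110010100100101:
  s[0] = (1010101010101010101010101010101)·(1110110001000010110010100100101) mod 2 = 1+0+1+0+1+0+0+0+0+0+0+0+0+0+1+0+1+0+0+0+1+0+1+0+0+0+0+0+1+0+1 mod 2 = 1
  s[1] = (0110011001100110011001100110011)·(1110110001000010110010100100101) mod 2 = 0+1+1+0+0+1+0+0+0+1+0+0+0+0+1+0+0+1+0+0+0+0+1+0+0+1+0+0+0+0+1 mod 2 = 1
  s[2] = (0001111000011110000111100001111)·(1110110001000010110010100100101) mod 2 = 0+0+0+0+1+1+0+0+0+0+0+0+0+0+1+0+0+0+0+0+1+0+1+0+0+0+0+0+1+0+1 mod 2 = 1
  s[3] = (0000000111111110000000011111111)·(1110110001000010110010100100101) mod 2 = 0+0+0+0+0+0+0+0+0+1+0+0+0+0+1+0+0+0+0+0+0+0+0+0+0+1+0+0+1+0+1 mod 2 = 1
  s[4] = (0000000000000001111111111111111)·(1110110001000010110010100100101) mod 2 = 0+0+0+0+0+0+0+0+0+0+0+0+0+0+0+0+1+1+0+0+1+0+1+0+0+1+0+0+1+0+1 mod 2 = 1
Syndrome = 11111
Column 31 of H equals this syndrome → error at bit 31 (1-indexed).
Flip bit 31: 1110110001000010110010100100101 → 1110110001000010110010100100100
Extract data bits at positions {3,5,6,7,9,10,11,12,13,14,15,17,18,19,20,21,22,23,24,25,26,27,28,29,30,31}: 11100100001110010100100100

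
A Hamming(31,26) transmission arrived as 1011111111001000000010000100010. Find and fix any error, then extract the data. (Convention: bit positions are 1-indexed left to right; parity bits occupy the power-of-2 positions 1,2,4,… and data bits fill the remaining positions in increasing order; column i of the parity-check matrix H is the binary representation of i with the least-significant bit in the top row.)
Syndrome s = H · r^T (mod 2), r = 1011111111001000000010000100010:
  s[0] = (1010101010101010101010101010101)·(1011111111001000000010000100010) mod 2 = 1+0+1+0+1+0+1+0+1+0+0+0+1+0+0+0+0+0+0+0+1+0+0+0+0+0+0+0+0+0+0 mod 2 = 1
  s[1] = (0110011001100110011001100110011)·(1011111111001000000010000100010) mod 2 = 0+0+1+0+0+1+1+0+0+1+0+0+0+0+0+0+0+0+0+0+0+0+0+0+0+1+0+0+0+1+0 mod 2 = 0
  s[2] = (0001111000011110000111100001111)·(1011111111001000000010000100010) mod 2 = 0+0+0+1+1+1+1+0+0+0+0+0+1+0+0+0+0+0+0+0+1+0+0+0+0+0+0+0+0+1+0 mod 2 = 1
  s[3] = (0000000111111110000000011111111)·(1011111111001000000010000100010) mod 2 = 0+0+0+0+0+0+0+1+1+1+0+0+1+0+0+0+0+0+0+0+0+0+0+0+0+1+0+0+0+1+0 mod 2 = 0
  s[4] = (0000000000000001111111111111111)·(1011111111001000000010000100010) mod 2 = 0+0+0+0+0+0+0+0+0+0+0+0+0+0+0+0+0+0+0+0+1+0+0+0+0+1+0+0+0+1+0 mod 2 = 1
Syndrome = 10101
Column 21 of H equals this syndrome → error at bit 21 (1-indexed).
Flip bit 21: 1011111111001000000010000100010 → 1011111111001000000000000100010
Extract data bits at positions {3,5,6,7,9,10,11,12,13,14,15,17,18,19,20,21,22,23,24,25,26,27,28,29,30,31}: 11111100100000000000100010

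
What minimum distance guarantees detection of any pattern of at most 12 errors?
Detecting e errors requires d_min ≥ e + 1 = 12 + 1 = 13.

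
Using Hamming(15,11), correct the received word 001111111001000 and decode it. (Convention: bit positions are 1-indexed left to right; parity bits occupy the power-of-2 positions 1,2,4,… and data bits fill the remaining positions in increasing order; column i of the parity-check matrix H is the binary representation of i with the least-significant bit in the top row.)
Syndrome s = H · r^T (mod 2), r = 001111111001000:
  s[0] = (101010101010101)·(001111111001000) mod 2 = 0+0+1+0+1+0+1+0+1+0+0+0+0+0+0 mod 2 = 0
  s[1] = (011001100110011)·(001111111001000) mod 2 = 0+0+1+0+0+1+1+0+0+0+0+0+0+0+0 mod 2 = 1
  s[2] = (000111100001111)·(001111111001000) mod 2 = 0+0+0+1+1+1+1+0+0+0+0+1+0+0+0 mod 2 = 1
  s[3] = (000000011111111)·(001111111001000) mod 2 = 0+0+0+0+0+0+0+1+1+0+0+1+0+0+0 mod 2 = 1
Syndrome = 0111
Column 14 of H equals this syndrome → error at bit 14 (1-indexed).
Flip bit 14: 001111111001000 → 001111111001010
Extract data bits at positions {3,5,6,7,9,10,11,12,13,14,15}: 11111001010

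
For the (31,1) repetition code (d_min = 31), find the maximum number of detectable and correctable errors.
Detection only: up to d_min − 1 = 30 errors.
Correction: up to ⌊(d_min − 1)/2⌋ = ⌊30/2⌋ = 15 errors.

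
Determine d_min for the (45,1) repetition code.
d_min = 45 (the only two codewords are 0…0 and 1…1, differing in all 45 positions).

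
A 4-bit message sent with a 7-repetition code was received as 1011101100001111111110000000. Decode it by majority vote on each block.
Split into 7-bit blocks and majority-vote each:
  block 1 = 1011101: 5 ones, 2 zeros → 1
  block 2 = 1000011: 3 ones, 4 zeros → 0
  block 3 = 1111111: 7 ones, 0 zeros → 1
  block 4 = 0000000: 0 ones, 7 zeros → 0
Decoded = 1010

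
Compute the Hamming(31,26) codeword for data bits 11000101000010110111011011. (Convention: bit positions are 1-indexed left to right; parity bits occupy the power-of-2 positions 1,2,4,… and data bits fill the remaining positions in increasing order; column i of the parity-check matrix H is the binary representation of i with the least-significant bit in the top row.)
Codeword c = d · G (mod 2), d = 11000101000010110111011011:
  c[0] = d·G[:,0] = (11000101000010110111011011)·(11011010101101010101010101) mod 2 = 1+1+0+0+0+0+0+0+0+0+0+0+0+0+0+1+0+1+0+1+0+1+0+0+0+1 mod 2 = 1
  c[1] = d·G[:,1] = (11000101000010110111011011)·(10110110011011001100110011) mod 2 = 1+0+0+0+0+1+0+0+0+0+0+0+1+0+0+0+0+1+0+0+0+1+0+0+1+1 mod 2 = 1
  c[2] = d·G[:,2] = (11000101000010110111011011)·(10000000000000000000000000) mod 2 = 1+0+0+0+0+0+0+0+0+0+0+0+0+0+0+0+0+0+0+0+0+0+0+0+0+0 mod 2 = 1
  c[3] = d·G[:,3] = (11000101000010110111011011)·(01110001111000111100001111) mod 2 = 0+1+0+0+0+0+0+1+0+0+0+0+0+0+1+1+0+1+0+0+0+0+1+0+1+1 mod 2 = 0
  c[4] = d·G[:,4] = (11000101000010110111011011)·(01000000000000000000000000) mod 2 = 0+1+0+0+0+0+0+0+0+0+0+0+0+0+0+0+0+0+0+0+0+0+0+0+0+0 mod 2 = 1
  c[5] = d·G[:,5] = (11000101000010110111011011)·(00100000000000000000000000) mod 2 = 0+0+0+0+0+0+0+0+0+0+0+0+0+0+0+0+0+0+0+0+0+0+0+0+0+0 mod 2 = 0
  c[6] = d·G[:,6] = (11000101000010110111011011)·(00010000000000000000000000) mod 2 = 0+0+0+0+0+0+0+0+0+0+0+0+0+0+0+0+0+0+0+0+0+0+0+0+0+0 mod 2 = 0
  c[7] = d·G[:,7] = (11000101000010110111011011)·(00001111111000000011111111) mod 2 = 0+0+0+0+0+1+0+1+0+0+0+0+0+0+0+0+0+0+1+1+0+1+1+0+1+1 mod 2 = 0
  c[8] = d·G[:,8] = (11000101000010110111011011)·(00001000000000000000000000) mod 2 = 0+0+0+0+0+0+0+0+0+0+0+0+0+0+0+0+0+0+0+0+0+0+0+0+0+0 mod 2 = 0
  c[9] = d·G[:,9] = (11000101000010110111011011)·(00000100000000000000000000) mod 2 = 0+0+0+0+0+1+0+0+0+0+0+0+0+0+0+0+0+0+0+0+0+0+0+0+0+0 mod 2 = 1
  c[10] = d·G[:,10] = (11000101000010110111011011)·(00000010000000000000000000) mod 2 = 0+0+0+0+0+0+0+0+0+0+0+0+0+0+0+0+0+0+0+0+0+0+0+0+0+0 mod 2 = 0
  c[11] = d·G[:,11] = (11000101000010110111011011)·(00000001000000000000000000) mod 2 = 0+0+0+0+0+0+0+1+0+0+0+0+0+0+0+0+0+0+0+0+0+0+0+0+0+0 mod 2 = 1
  c[12] = d·G[:,12] = (11000101000010110111011011)·(00000000100000000000000000) mod 2 = 0+0+0+0+0+0+0+0+0+0+0+0+0+0+0+0+0+0+0+0+0+0+0+0+0+0 mod 2 = 0
  c[13] = d·G[:,13] = (11000101000010110111011011)·(00000000010000000000000000) mod 2 = 0+0+0+0+0+0+0+0+0+0+0+0+0+0+0+0+0+0+0+0+0+0+0+0+0+0 mod 2 = 0
  c[14] = d·G[:,14] = (11000101000010110111011011)·(00000000001000000000000000) mod 2 = 0+0+0+0+0+0+0+0+0+0+0+0+0+0+0+0+0+0+0+0+0+0+0+0+0+0 mod 2 = 0
  c[15] = d·G[:,15] = (11000101000010110111011011)·(00000000000111111111111111) mod 2 = 0+0+0+0+0+0+0+0+0+0+0+0+1+0+1+1+0+1+1+1+0+1+1+0+1+1 mod 2 = 0
  c[16] = d·G[:,16] = (11000101000010110111011011)·(00000000000100000000000000) mod 2 = 0+0+0+0+0+0+0+0+0+0+0+0+0+0+0+0+0+0+0+0+0+0+0+0+0+0 mod 2 = 0
  c[17] = d·G[:,17] = (11000101000010110111011011)·(00000000000010000000000000) mod 2 = 0+0+0+0+0+0+0+0+0+0+0+0+1+0+0+0+0+0+0+0+0+0+0+0+0+0 mod 2 = 1
  c[18] = d·G[:,18] = (11000101000010110111011011)·(00000000000001000000000000) mod 2 = 0+0+0+0+0+0+0+0+0+0+0+0+0+0+0+0+0+0+0+0+0+0+0+0+0+0 mod 2 = 0
  c[19] = d·G[:,19] = (11000101000010110111011011)·(00000000000000100000000000) mod 2 = 0+0+0+0+0+0+0+0+0+0+0+0+0+0+1+0+0+0+0+0+0+0+0+0+0+0 mod 2 = 1
  c[20] = d·G[:,20] = (11000101000010110111011011)·(00000000000000010000000000) mod 2 = 0+0+0+0+0+0+0+0+0+0+0+0+0+0+0+1+0+0+0+0+0+0+0+0+0+0 mod 2 = 1
  c[21] = d·G[:,21] = (11000101000010110111011011)·(00000000000000001000000000) mod 2 = 0+0+0+0+0+0+0+0+0+0+0+0+0+0+0+0+0+0+0+0+0+0+0+0+0+0 mod 2 = 0
  c[22] = d·G[:,22] = (11000101000010110111011011)·(00000000000000000100000000) mod 2 = 0+0+0+0+0+0+0+0+0+0+0+0+0+0+0+0+0+1+0+0+0+0+0+0+0+0 mod 2 = 1
  c[23] = d·G[:,23] = (11000101000010110111011011)·(00000000000000000010000000) mod 2 = 0+0+0+0+0+0+0+0+0+0+0+0+0+0+0+0+0+0+1+0+0+0+0+0+0+0 mod 2 = 1
  c[24] = d·G[:,24] = (11000101000010110111011011)·(00000000000000000001000000) mod 2 = 0+0+0+0+0+0+0+0+0+0+0+0+0+0+0+0+0+0+0+1+0+0+0+0+0+0 mod 2 = 1
  c[25] = d·G[:,25] = (11000101000010110111011011)·(00000000000000000000100000) mod 2 = 0+0+0+0+0+0+0+0+0+0+0+0+0+0+0+0+0+0+0+0+0+0+0+0+0+0 mod 2 = 0
  c[26] = d·G[:,26] = (11000101000010110111011011)·(00000000000000000000010000) mod 2 = 0+0+0+0+0+0+0+0+0+0+0+0+0+0+0+0+0+0+0+0+0+1+0+0+0+0 mod 2 = 1
  c[27] = d·G[:,27] = (11000101000010110111011011)·(00000000000000000000001000) mod 2 = 0+0+0+0+0+0+0+0+0+0+0+0+0+0+0+0+0+0+0+0+0+0+1+0+0+0 mod 2 = 1
  c[28] = d·G[:,28] = (11000101000010110111011011)·(00000000000000000000000100) mod 2 = 0+0+0+0+0+0+0+0+0+0+0+0+0+0+0+0+0+0+0+0+0+0+0+0+0+0 mod 2 = 0
  c[29] = d·G[:,29] = (11000101000010110111011011)·(00000000000000000000000010) mod 2 = 0+0+0+0+0+0+0+0+0+0+0+0+0+0+0+0+0+0+0+0+0+0+0+0+1+0 mod 2 = 1
  c[30] = d·G[:,30] = (11000101000010110111011011)·(00000000000000000000000001) mod 2 = 0+0+0+0+0+0+0+0+0+0+0+0+0+0+0+0+0+0+0+0+0+0+0+0+0+1 mod 2 = 1
Codeword = 1110100001010000010110111011011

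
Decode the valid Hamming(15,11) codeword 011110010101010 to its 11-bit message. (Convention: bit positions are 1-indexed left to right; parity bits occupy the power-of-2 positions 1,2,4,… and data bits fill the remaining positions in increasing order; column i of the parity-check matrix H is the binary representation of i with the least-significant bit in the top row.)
Parity bits occupy power-of-2 positions; data bits are at positions {3,5,6,7,9,10,11,12,13,14,15} (1-indexed).
Extract: c[3]=1 c[5]=1 c[6]=0 c[7]=0 c[9]=0 c[10]=1 c[11]=0 c[12]=1 c[13]=0 c[14]=1 c[15]=0
Data = 11000101010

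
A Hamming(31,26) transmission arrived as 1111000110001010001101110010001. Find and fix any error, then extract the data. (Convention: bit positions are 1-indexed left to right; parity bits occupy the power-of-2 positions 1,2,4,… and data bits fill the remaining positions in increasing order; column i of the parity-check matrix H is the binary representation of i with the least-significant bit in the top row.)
Syndrome s = H · r^T (mod 2), r = 1111000110001010001101110010001:
  s[0] = (1010101010101010101010101010101)·(1111000110001010001101110010001) mod 2 = 1+0+1+0+0+0+0+0+1+0+0+0+1+0+1+0+0+0+1+0+0+0+1+0+0+0+1+0+0+0+1 mod 2 = 1
  s[1] = (0110011001100110011001100110011)·(1111000110001010001101110010001) mod 2 = 0+1+1+0+0+0+0+0+0+0+0+0+0+0+1+0+0+0+1+0+0+1+1+0+0+0+1+0+0+0+1 mod 2 = 0
  s[2] = (0001111000011110000111100001111)·(1111000110001010001101110010001) mod 2 = 0+0+0+1+0+0+0+0+0+0+0+0+1+0+1+0+0+0+0+1+0+1+1+0+0+0+0+0+0+0+1 mod 2 = 1
  s[3] = (0000000111111110000000011111111)·(1111000110001010001101110010001) mod 2 = 0+0+0+0+0+0+0+1+1+0+0+0+1+0+1+0+0+0+0+0+0+0+0+1+0+0+1+0+0+0+1 mod 2 = 1
  s[4] = (0000000000000001111111111111111)·(1111000110001010001101110010001) mod 2 = 0+0+0+0+0+0+0+0+0+0+0+0+0+0+0+0+0+0+1+1+0+1+1+1+0+0+1+0+0+0+1 mod 2 = 1
Syndrome = 10111
Column 29 of H equals this syndrome → error at bit 29 (1-indexed).
Flip bit 29: 1111000110001010001101110010001 → 1111000110001010001101110010101
Extract data bits at positions {3,5,6,7,9,10,11,12,13,14,15,17,18,19,20,21,22,23,24,25,26,27,28,29,30,31}: 10001000101001101110010101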